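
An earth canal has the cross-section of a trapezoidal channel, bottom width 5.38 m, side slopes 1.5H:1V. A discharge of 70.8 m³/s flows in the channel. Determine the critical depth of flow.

At critical depth, Q² T / (g A³) = 1, i.e. A³/T = Q²/g = 70.8²/9.81 = 511.
Try y = 1.8 m: A³/T = 285.4 — too small.
Try y = 2.45 m: A³/T = 857.7 — too large.
Try y = 2.12 m: A³/T = 509.1 — matches.

y_c = 2.12 m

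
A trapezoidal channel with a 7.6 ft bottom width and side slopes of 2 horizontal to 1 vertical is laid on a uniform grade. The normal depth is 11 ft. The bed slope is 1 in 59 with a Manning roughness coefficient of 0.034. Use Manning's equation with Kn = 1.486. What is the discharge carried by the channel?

Q = 5930 ft³/s

With bottom width b = 7.6 ft and side slope z = 2: A = (b + zy)y = (7.6 + 2×11)×11 = 325.6 ft²; P = b + 2y√(1+z²) = 7.6 + 2×11×2.236 = 56.79 ft.
Hydraulic radius R = A/P = 325.6/56.79 = 5.733 ft.
Manning's equation: Q = (1.486/n) A R^(2/3) S^(1/2) = (1.486/0.034) × 325.6 × 5.733^(2/3) × 0.01695^(1/2) = 5930 ft³/s.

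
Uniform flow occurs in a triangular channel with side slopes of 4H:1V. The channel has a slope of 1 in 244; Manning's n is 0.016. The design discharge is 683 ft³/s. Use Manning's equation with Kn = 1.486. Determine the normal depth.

Manning's equation rearranged: A R^(2/3) = nQ / (1.486·√S) = 0.016 × 683 / (1.486 × √0.004098) = 114.9.
At y = 3.33 ft: A R^(2/3) = 61.06 — low.
At y = 5 ft: A R^(2/3) = 180.5 — high.
At y = 4.22 ft: A R^(2/3) = 114.8 — ≈ 114.9.

y_n = 4.22 ft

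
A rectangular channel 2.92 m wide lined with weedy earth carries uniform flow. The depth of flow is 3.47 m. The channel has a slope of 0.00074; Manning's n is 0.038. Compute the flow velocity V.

V = 0.729 m/s

Flow area A = b·y = 2.92 × 3.47 = 10.13 m². Wetted perimeter P = b + 2y = 2.92 + 2×3.47 = 9.86 m.
Hydraulic radius R = A/P = 10.13/9.86 = 1.028 m.
From Manning's equation, V = (1/n) R^(2/3) S^(1/2) = (1/0.038) × 1.028^(2/3) × 0.00074^(1/2) = 0.729 m/s.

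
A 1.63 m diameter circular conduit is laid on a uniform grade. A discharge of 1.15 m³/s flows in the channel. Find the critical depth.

At critical depth, Q² T / (g A³) = 1, i.e. A³/T = Q²/g = 1.15²/9.81 = 0.1348.
Try y = 0.459 m: A³/T = 0.07642 — too small.
Try y = 0.603 m: A³/T = 0.2196 — too large.
Try y = 0.531 m: A³/T = 0.1344 — matches.

y_c = 0.531 m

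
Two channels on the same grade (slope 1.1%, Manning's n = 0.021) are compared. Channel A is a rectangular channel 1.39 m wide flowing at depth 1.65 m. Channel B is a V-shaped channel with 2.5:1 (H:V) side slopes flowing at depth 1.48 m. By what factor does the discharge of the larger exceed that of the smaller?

Channel A: Flow area A = b·y = 1.39 × 1.65 = 2.293 m². Wetted perimeter P = b + 2y = 1.39 + 2×1.65 = 4.69 m. Hydraulic radius R = A/P = 2.293/4.69 = 0.489 m. Q_A = (1/0.021)·2.293·0.489^(2/3)·√0.011 = 7.11 m³/s.
Channel B: For a triangular section with side slope z = 2.5: A = zy² = 2.5×1.48² = 5.476 m²; P = 2y√(1+z²) = 2×1.48×2.693 = 7.97 m. Hydraulic radius R = A/P = 5.476/7.97 = 0.6871 m. Q_B = (1/0.021)·5.476·0.6871^(2/3)·√0.011 = 21.29 m³/s.
The larger discharge is 21.29 m³/s and the smaller is 7.11 m³/s; the ratio is 3.

3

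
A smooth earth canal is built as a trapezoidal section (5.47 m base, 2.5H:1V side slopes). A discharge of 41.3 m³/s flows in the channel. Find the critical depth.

At critical depth, Q² T / (g A³) = 1, i.e. A³/T = Q²/g = 41.3²/9.81 = 173.9.
Trying y = 1.82 m: A³/T = 416.3 — over.
Trying y = 1.44 m: A³/T = 175.8 — matches.

y_c = 1.44 m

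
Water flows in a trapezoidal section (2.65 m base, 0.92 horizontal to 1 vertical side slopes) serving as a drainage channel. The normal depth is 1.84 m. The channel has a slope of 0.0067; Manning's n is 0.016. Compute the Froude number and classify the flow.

supercritical

With bottom width b = 2.65 m and side slope z = 0.92: A = (b + zy)y = (2.65 + 0.92×1.84)×1.84 = 7.991 m²; P = b + 2y√(1+z²) = 2.65 + 2×1.84×1.359 = 7.65 m.
Hydraulic radius R = A/P = 7.991/7.65 = 1.044 m.
V = (1/n) R^(2/3) √S = (1/0.016) × 1.044^(2/3) × √0.0067 = 5.266 m/s. Hydraulic depth D_h = A/T = 7.991/6.036 = 1.324 m.
Froude number Fr = V/√(g·D_h) = 5.266/√(9.81×1.324) = 1.46, which is greater than 1, so the flow is supercritical.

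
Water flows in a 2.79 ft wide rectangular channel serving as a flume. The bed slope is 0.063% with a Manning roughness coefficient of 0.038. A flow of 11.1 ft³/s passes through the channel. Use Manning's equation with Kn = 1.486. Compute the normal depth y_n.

y_n = 3.97 ft

Manning's equation rearranged: A R^(2/3) = nQ / (1.486·√S) = 0.038 × 11.1 / (1.486 × √0.00063) = 11.31.
At y = 4.54 ft: A R^(2/3) = 13.23 — over.
At y = 2.75 ft: A R^(2/3) = 7.287 — short.
At y = 3.97 ft: A R^(2/3) = 11.31 — ≈ 11.31.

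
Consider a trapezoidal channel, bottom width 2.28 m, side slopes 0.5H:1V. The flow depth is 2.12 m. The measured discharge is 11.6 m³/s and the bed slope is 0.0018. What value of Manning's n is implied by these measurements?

With bottom width b = 2.28 m and side slope z = 0.5: A = (b + zy)y = (2.28 + 0.5×2.12)×2.12 = 7.081 m²; P = b + 2y√(1+z²) = 2.28 + 2×2.12×1.118 = 7.02 m.
Hydraulic radius R = A/P = 7.081/7.02 = 1.009 m.
Rearranging Manning's equation: n = (1/Q) A R^(2/3) S^(1/2) = (1/11.6) × 7.081 × 1.009^(2/3) × √0.0018 = 0.026.

n = 0.026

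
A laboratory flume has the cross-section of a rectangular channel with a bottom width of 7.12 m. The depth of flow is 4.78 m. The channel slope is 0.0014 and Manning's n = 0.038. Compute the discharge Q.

Q = 53.9 m³/s

Flow area A = b·y = 7.12 × 4.78 = 34.03 m². Wetted perimeter P = b + 2y = 7.12 + 2×4.78 = 16.68 m.
Hydraulic radius R = A/P = 34.03/16.68 = 2.04 m.
Manning's equation: Q = (1/n) A R^(2/3) S^(1/2) = (1/0.038) × 34.03 × 2.04^(2/3) × 0.0014^(1/2) = 53.9 m³/s.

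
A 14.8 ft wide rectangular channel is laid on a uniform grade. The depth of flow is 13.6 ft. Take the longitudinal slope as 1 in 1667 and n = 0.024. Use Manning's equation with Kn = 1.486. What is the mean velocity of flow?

V = 4.31 ft/s

Flow area A = b·y = 14.8 × 13.6 = 201.3 ft². Wetted perimeter P = b + 2y = 14.8 + 2×13.6 = 42 ft.
Hydraulic radius R = A/P = 201.3/42 = 4.792 ft.
From Manning's equation, V = (1.486/n) R^(2/3) S^(1/2) = (1.486/0.024) × 4.792^(2/3) × 0.0005999^(1/2) = 4.31 ft/s.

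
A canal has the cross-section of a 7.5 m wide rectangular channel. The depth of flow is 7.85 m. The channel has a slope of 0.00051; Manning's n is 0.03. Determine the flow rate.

Flow area A = b·y = 7.5 × 7.85 = 58.88 m². Wetted perimeter P = b + 2y = 7.5 + 2×7.85 = 23.2 m.
Hydraulic radius R = A/P = 58.88/23.2 = 2.538 m.
Manning's equation: Q = (1/n) A R^(2/3) S^(1/2) = (1/0.03) × 58.88 × 2.538^(2/3) × 0.00051^(1/2) = 82.5 m³/s.

Q = 82.5 m³/s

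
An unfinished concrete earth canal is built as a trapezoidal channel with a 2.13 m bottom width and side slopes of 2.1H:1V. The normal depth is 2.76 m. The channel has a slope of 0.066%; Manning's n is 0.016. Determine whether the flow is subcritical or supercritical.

With bottom width b = 2.13 m and side slope z = 2.1: A = (b + zy)y = (2.13 + 2.1×2.76)×2.76 = 21.88 m²; P = b + 2y√(1+z²) = 2.13 + 2×2.76×2.326 = 14.97 m.
Hydraulic radius R = A/P = 21.88/14.97 = 1.461 m.
V = (1/n) R^(2/3) √S = (1/0.016) × 1.461^(2/3) × √0.00066 = 2.068 m/s. Hydraulic depth D_h = A/T = 21.88/13.72 = 1.594 m.
Froude number Fr = V/√(g·D_h) = 2.068/√(9.81×1.594) = 0.523, which is less than 1, so the flow is subcritical.

subcritical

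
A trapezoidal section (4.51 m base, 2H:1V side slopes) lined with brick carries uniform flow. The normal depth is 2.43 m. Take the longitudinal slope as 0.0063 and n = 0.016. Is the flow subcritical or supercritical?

With bottom width b = 4.51 m and side slope z = 2: A = (b + zy)y = (4.51 + 2×2.43)×2.43 = 22.77 m²; P = b + 2y√(1+z²) = 4.51 + 2×2.43×2.236 = 15.38 m.
Hydraulic radius R = A/P = 22.77/15.38 = 1.481 m.
V = (1/n) R^(2/3) √S = (1/0.016) × 1.481^(2/3) × √0.0063 = 6.445 m/s. Hydraulic depth D_h = A/T = 22.77/14.23 = 1.6 m.
Froude number Fr = V/√(g·D_h) = 6.445/√(9.81×1.6) = 1.63, which is greater than 1, so the flow is supercritical.

supercritical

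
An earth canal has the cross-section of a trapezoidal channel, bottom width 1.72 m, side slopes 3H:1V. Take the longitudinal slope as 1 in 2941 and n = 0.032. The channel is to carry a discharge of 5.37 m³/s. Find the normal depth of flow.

y_n = 1.58 m

Manning's equation rearranged: A R^(2/3) = nQ / (1·√S) = 0.032 × 5.37 / (√0.00034) = 9.319.
Trying y = 1.99 m: A R^(2/3) = 16.01 — too large.
Trying y = 1.58 m: A R^(2/3) = 9.312 — close enough.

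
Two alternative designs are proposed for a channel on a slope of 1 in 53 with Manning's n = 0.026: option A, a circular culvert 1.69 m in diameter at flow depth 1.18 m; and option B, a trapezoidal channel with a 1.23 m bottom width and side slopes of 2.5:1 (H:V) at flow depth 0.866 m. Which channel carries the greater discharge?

Channel A: For a circular section of diameter D = 1.69 m at depth y = 1.18 m, the central angle is θ = 2 arccos(1 − 2y/D) = 3.957 rad. Then A = (D²/8)(θ − sin θ) = 1.673 m² and P = Dθ/2 = 3.344 m. Hydraulic radius R = A/P = 1.673/3.344 = 0.5002 m. Q_A = (1/0.026)·1.673·0.5002^(2/3)·√0.01887 = 5.568 m³/s.
Channel B: With bottom width b = 1.23 m and side slope z = 2.5: A = (b + zy)y = (1.23 + 2.5×0.866)×0.866 = 2.94 m²; P = b + 2y√(1+z²) = 1.23 + 2×0.866×2.693 = 5.894 m. Hydraulic radius R = A/P = 2.94/5.894 = 0.4989 m. Q_B = (1/0.026)·2.94·0.4989^(2/3)·√0.01887 = 9.77 m³/s.
Q_A = 5.568 m³/s vs Q_B = 9.77 m³/s, so channel B carries more.

channel B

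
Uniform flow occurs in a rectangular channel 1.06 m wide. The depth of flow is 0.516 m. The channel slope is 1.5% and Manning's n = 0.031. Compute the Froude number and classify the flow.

subcritical

Flow area A = b·y = 1.06 × 0.516 = 0.547 m². Wetted perimeter P = b + 2y = 1.06 + 2×0.516 = 2.092 m.
Hydraulic radius R = A/P = 0.547/2.092 = 0.2615 m.
V = (1/n) R^(2/3) √S = (1/0.031) × 0.2615^(2/3) × √0.015 = 1.615 m/s. Hydraulic depth D_h = A/T = 0.547/1.06 = 0.516 m.
Froude number Fr = V/√(g·D_h) = 1.615/√(9.81×0.516) = 0.718, which is less than 1, so the flow is subcritical.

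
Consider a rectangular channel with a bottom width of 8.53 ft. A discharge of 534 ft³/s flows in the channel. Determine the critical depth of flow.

y_c = 4.96 ft

For a rectangular channel, critical depth y_c = (q²/g)^(1/3) where q = Q/b = 534/8.53 = 62.6 ft²/s.
So y_c = (62.6²/32.2)^(1/3) = 4.96 ft.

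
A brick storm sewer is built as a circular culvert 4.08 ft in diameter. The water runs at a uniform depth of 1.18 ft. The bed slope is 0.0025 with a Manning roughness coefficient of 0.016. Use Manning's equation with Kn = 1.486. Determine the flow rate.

Q = 11.2 ft³/s

For a circular section of diameter D = 4.08 ft at depth y = 1.18 ft, the central angle is θ = 2 arccos(1 − 2y/D) = 2.271 rad. Then A = (D²/8)(θ − sin θ) = 3.135 ft² and P = Dθ/2 = 4.633 ft.
Hydraulic radius R = A/P = 3.135/4.633 = 0.6766 ft.
Manning's equation: Q = (1.486/n) A R^(2/3) S^(1/2) = (1.486/0.016) × 3.135 × 0.6766^(2/3) × 0.0025^(1/2) = 11.2 ft³/s.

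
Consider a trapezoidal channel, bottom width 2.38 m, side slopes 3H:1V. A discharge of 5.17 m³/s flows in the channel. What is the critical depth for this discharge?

y_c = 0.605 m

At critical depth, Q² T / (g A³) = 1, i.e. A³/T = Q²/g = 5.17²/9.81 = 2.725.
At y = 0.769 m: A³/T = 6.695 — over.
At y = 0.516 m: A³/T = 1.521 — short.
At y = 0.605 m: A³/T = 2.72 — close enough.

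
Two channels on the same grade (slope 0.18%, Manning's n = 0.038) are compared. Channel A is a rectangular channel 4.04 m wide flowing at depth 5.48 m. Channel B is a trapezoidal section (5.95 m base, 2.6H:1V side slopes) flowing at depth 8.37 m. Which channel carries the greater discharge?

channel B

Channel A: Flow area A = b·y = 4.04 × 5.48 = 22.14 m². Wetted perimeter P = b + 2y = 4.04 + 2×5.48 = 15 m. Hydraulic radius R = A/P = 22.14/15 = 1.476 m. Q_A = (1/0.038)·22.14·1.476^(2/3)·√0.0018 = 32.04 m³/s.
Channel B: With bottom width b = 5.95 m and side slope z = 2.6: A = (b + zy)y = (5.95 + 2.6×8.37)×8.37 = 231.9 m²; P = b + 2y√(1+z²) = 5.95 + 2×8.37×2.786 = 52.58 m. Hydraulic radius R = A/P = 231.9/52.58 = 4.411 m. Q_B = (1/0.038)·231.9·4.411^(2/3)·√0.0018 = 696.5 m³/s.
Q_A = 32.04 m³/s vs Q_B = 696.5 m³/s, so channel B carries more.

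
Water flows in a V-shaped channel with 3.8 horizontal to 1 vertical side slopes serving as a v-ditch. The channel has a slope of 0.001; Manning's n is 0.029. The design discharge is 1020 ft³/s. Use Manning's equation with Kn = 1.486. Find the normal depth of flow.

y_n = 8.15 ft

Manning's equation rearranged: A R^(2/3) = nQ / (1.486·√S) = 0.029 × 1020 / (1.486 × √0.001) = 629.5.
Try y = 6.82 ft: A R^(2/3) = 391.6 — too small.
Try y = 10 ft: A R^(2/3) = 1087 — too large.
Try y = 8.15 ft: A R^(2/3) = 629.7 — close enough.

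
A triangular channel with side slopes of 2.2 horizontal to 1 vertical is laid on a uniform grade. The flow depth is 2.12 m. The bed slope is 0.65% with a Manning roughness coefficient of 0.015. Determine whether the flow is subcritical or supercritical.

For a triangular section with side slope z = 2.2: A = zy² = 2.2×2.12² = 9.888 m²; P = 2y√(1+z²) = 2×2.12×2.417 = 10.25 m.
Hydraulic radius R = A/P = 9.888/10.25 = 0.965 m.
V = (1/n) R^(2/3) √S = (1/0.015) × 0.965^(2/3) × √0.0065 = 5.249 m/s. Hydraulic depth D_h = A/T = 9.888/9.328 = 1.06 m.
Froude number Fr = V/√(g·D_h) = 5.249/√(9.81×1.06) = 1.63, which is greater than 1, so the flow is supercritical.

supercritical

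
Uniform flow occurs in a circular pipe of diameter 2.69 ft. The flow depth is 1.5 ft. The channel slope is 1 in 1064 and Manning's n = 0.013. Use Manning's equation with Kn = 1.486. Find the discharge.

For a circular section of diameter D = 2.69 ft at depth y = 1.5 ft, the central angle is θ = 2 arccos(1 − 2y/D) = 3.373 rad. Then A = (D²/8)(θ − sin θ) = 3.258 ft² and P = Dθ/2 = 4.536 ft.
Hydraulic radius R = A/P = 3.258/4.536 = 0.7182 ft.
Manning's equation: Q = (1.486/n) A R^(2/3) S^(1/2) = (1.486/0.013) × 3.258 × 0.7182^(2/3) × 0.0009398^(1/2) = 9.15 ft³/s.

Q = 9.15 ft³/s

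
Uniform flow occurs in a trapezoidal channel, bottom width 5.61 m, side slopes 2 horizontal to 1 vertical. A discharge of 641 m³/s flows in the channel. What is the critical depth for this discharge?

y_c = 6.07 m

At critical depth, Q² T / (g A³) = 1, i.e. A³/T = Q²/g = 641²/9.81 = 41880.
Try y = 4.95 m: A³/T = 17810 — too small.
Try y = 6.07 m: A³/T = 41840 — matches.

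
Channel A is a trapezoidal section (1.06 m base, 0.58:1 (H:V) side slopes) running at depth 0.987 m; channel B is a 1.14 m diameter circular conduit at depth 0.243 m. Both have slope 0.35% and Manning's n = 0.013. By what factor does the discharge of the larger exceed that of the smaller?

Channel A: With bottom width b = 1.06 m and side slope z = 0.58: A = (b + zy)y = (1.06 + 0.58×0.987)×0.987 = 1.611 m²; P = b + 2y√(1+z²) = 1.06 + 2×0.987×1.156 = 3.342 m. Hydraulic radius R = A/P = 1.611/3.342 = 0.4821 m. Q_A = (1/0.013)·1.611·0.4821^(2/3)·√0.0035 = 4.508 m³/s.
Channel B: For a circular section of diameter D = 1.14 m at depth y = 0.243 m, the central angle is θ = 2 arccos(1 − 2y/D) = 1.92 rad. Then A = (D²/8)(θ − sin θ) = 0.1592 m² and P = Dθ/2 = 1.094 m. Hydraulic radius R = A/P = 0.1592/1.094 = 0.1455 m. Q_B = (1/0.013)·0.1592·0.1455^(2/3)·√0.0035 = 0.2004 m³/s.
The larger discharge is 4.508 m³/s and the smaller is 0.2004 m³/s; the ratio is 22.5.

22.5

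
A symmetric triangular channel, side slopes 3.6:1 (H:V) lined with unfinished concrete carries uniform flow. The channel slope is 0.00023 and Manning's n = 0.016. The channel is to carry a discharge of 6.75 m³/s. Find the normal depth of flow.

Manning's equation rearranged: A R^(2/3) = nQ / (1·√S) = 0.016 × 6.75 / (√0.00023) = 7.121.
Try y = 1.81 m: A R^(2/3) = 10.76 — too large.
Try y = 1.25 m: A R^(2/3) = 4.011 — too small.
Try y = 1.55 m: A R^(2/3) = 7.119 — ≈ 7.121.

y_n = 1.55 m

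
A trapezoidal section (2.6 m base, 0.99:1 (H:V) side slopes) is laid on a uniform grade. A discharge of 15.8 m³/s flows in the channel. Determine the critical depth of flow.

At critical depth, Q² T / (g A³) = 1, i.e. A³/T = Q²/g = 15.8²/9.81 = 25.45.
At y = 1.44 m: A³/T = 35.73 — high.
At y = 1.12 m: A³/T = 14.88 — low.
At y = 1.31 m: A³/T = 25.61 — close enough.

y_c = 1.31 m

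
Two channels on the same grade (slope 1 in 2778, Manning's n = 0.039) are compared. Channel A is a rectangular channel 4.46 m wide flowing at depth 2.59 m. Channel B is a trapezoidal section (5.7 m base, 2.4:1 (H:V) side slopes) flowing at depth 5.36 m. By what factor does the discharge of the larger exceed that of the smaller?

Channel A: Flow area A = b·y = 4.46 × 2.59 = 11.55 m². Wetted perimeter P = b + 2y = 4.46 + 2×2.59 = 9.64 m. Hydraulic radius R = A/P = 11.55/9.64 = 1.198 m. Q_A = (1/0.039)·11.55·1.198^(2/3)·√0.00036 = 6.34 m³/s.
Channel B: With bottom width b = 5.7 m and side slope z = 2.4: A = (b + zy)y = (5.7 + 2.4×5.36)×5.36 = 99.5 m²; P = b + 2y√(1+z²) = 5.7 + 2×5.36×2.6 = 33.57 m. Hydraulic radius R = A/P = 99.5/33.57 = 2.964 m. Q_B = (1/0.039)·99.5·2.964^(2/3)·√0.00036 = 99.88 m³/s.
The larger discharge is 99.88 m³/s and the smaller is 6.34 m³/s; the ratio is 15.8.

15.8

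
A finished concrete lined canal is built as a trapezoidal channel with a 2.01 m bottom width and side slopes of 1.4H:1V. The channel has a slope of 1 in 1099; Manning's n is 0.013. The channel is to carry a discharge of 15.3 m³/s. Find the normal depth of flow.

Manning's equation rearranged: A R^(2/3) = nQ / (1·√S) = 0.013 × 15.3 / (√0.0009099) = 6.594.
Trying y = 1.35 m: A R^(2/3) = 4.504 — short.
Trying y = 1.84 m: A R^(2/3) = 8.503 — over.
Trying y = 1.63 m: A R^(2/3) = 6.609 — close enough.

y_n = 1.63 m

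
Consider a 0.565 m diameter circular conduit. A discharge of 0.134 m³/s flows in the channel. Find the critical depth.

y_c = 0.239 m

At critical depth, Q² T / (g A³) = 1, i.e. A³/T = Q²/g = 0.134²/9.81 = 0.00183.
Try y = 0.183 m: A³/T = 0.0006578 — too small.
Try y = 0.288 m: A³/T = 0.003753 — too large.
Try y = 0.239 m: A³/T = 0.001839 — ≈ 0.00183.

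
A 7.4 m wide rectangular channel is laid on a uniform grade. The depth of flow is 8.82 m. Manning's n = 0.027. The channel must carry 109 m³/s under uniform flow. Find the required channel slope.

S = 0.000567

Flow area A = b·y = 7.4 × 8.82 = 65.27 m². Wetted perimeter P = b + 2y = 7.4 + 2×8.82 = 25.04 m.
Hydraulic radius R = A/P = 65.27/25.04 = 2.607 m.
From Manning's equation, S = [nQ / (1 A R^(2/3))]² = [0.027 × 109 / (1 × 65.27 × 2.607^(2/3))]² = 0.000567.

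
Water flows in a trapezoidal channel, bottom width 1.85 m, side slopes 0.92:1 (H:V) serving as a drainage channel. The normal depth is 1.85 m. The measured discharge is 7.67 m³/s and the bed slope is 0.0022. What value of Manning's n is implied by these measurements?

n = 0.039

With bottom width b = 1.85 m and side slope z = 0.92: A = (b + zy)y = (1.85 + 0.92×1.85)×1.85 = 6.571 m²; P = b + 2y√(1+z²) = 1.85 + 2×1.85×1.359 = 6.878 m.
Hydraulic radius R = A/P = 6.571/6.878 = 0.9554 m.
Rearranging Manning's equation: n = (1/Q) A R^(2/3) S^(1/2) = (1/7.67) × 6.571 × 0.9554^(2/3) × √0.0022 = 0.039.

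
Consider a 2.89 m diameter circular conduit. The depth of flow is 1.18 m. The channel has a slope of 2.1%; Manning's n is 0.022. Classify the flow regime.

For a circular section of diameter D = 2.89 m at depth y = 1.18 m, the central angle is θ = 2 arccos(1 − 2y/D) = 2.773 rad. Then A = (D²/8)(θ − sin θ) = 2.518 m² and P = Dθ/2 = 4.007 m.
Hydraulic radius R = A/P = 2.518/4.007 = 0.6285 m.
V = (1/n) R^(2/3) √S = (1/0.022) × 0.6285^(2/3) × √0.021 = 4.833 m/s. Hydraulic depth D_h = A/T = 2.518/2.841 = 0.8864 m.
Froude number Fr = V/√(g·D_h) = 4.833/√(9.81×0.8864) = 1.64, which is greater than 1, so the flow is supercritical.

supercritical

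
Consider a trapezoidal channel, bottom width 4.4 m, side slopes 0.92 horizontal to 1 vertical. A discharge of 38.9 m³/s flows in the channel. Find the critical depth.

At critical depth, Q² T / (g A³) = 1, i.e. A³/T = Q²/g = 38.9²/9.81 = 154.3.
At y = 2.08 m: A³/T = 275.3 — too large.
At y = 1.34 m: A³/T = 62.63 — too small.
At y = 1.76 m: A³/T = 155.7 — ≈ 154.3.

y_c = 1.76 m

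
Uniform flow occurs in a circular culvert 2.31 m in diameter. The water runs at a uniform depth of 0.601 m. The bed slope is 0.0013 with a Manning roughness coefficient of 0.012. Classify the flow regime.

For a circular section of diameter D = 2.31 m at depth y = 0.601 m, the central angle is θ = 2 arccos(1 − 2y/D) = 2.141 rad. Then A = (D²/8)(θ − sin θ) = 0.8667 m² and P = Dθ/2 = 2.473 m.
Hydraulic radius R = A/P = 0.8667/2.473 = 0.3505 m.
V = (1/n) R^(2/3) √S = (1/0.012) × 0.3505^(2/3) × √0.0013 = 1.494 m/s. Hydraulic depth D_h = A/T = 0.8667/2.027 = 0.4276 m.
Froude number Fr = V/√(g·D_h) = 1.494/√(9.81×0.4276) = 0.729, which is less than 1, so the flow is subcritical.

subcritical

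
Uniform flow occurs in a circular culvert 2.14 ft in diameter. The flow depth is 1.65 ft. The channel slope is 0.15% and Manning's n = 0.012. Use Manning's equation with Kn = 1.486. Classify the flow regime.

For a circular section of diameter D = 2.14 ft at depth y = 1.65 ft, the central angle is θ = 2 arccos(1 − 2y/D) = 4.287 rad. Then A = (D²/8)(θ − sin θ) = 2.976 ft² and P = Dθ/2 = 4.587 ft.
Hydraulic radius R = A/P = 2.976/4.587 = 0.6487 ft.
V = (1.486/n) R^(2/3) √S = (1.486/0.012) × 0.6487^(2/3) × √0.0015 = 3.594 ft/s. Hydraulic depth D_h = A/T = 2.976/1.798 = 1.655 ft.
Froude number Fr = V/√(g·D_h) = 3.594/√(32.2×1.655) = 0.492, which is less than 1, so the flow is subcritical.

subcritical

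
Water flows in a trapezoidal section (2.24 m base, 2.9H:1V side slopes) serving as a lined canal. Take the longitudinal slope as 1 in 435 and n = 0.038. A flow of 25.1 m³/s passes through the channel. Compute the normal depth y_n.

Manning's equation rearranged: A R^(2/3) = nQ / (1·√S) = 0.038 × 25.1 / (√0.002299) = 19.89.
At y = 2.46 m: A R^(2/3) = 27.9 — too large.
At y = 1.83 m: A R^(2/3) = 14.04 — too small.
At y = 2.13 m: A R^(2/3) = 19.92 — matches.

y_n = 2.13 m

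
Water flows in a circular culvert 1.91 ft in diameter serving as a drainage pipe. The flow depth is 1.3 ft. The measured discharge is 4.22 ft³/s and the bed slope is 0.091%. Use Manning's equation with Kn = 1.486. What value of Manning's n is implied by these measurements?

For a circular section of diameter D = 1.91 ft at depth y = 1.3 ft, the central angle is θ = 2 arccos(1 − 2y/D) = 3.881 rad. Then A = (D²/8)(θ − sin θ) = 2.077 ft² and P = Dθ/2 = 3.706 ft.
Hydraulic radius R = A/P = 2.077/3.706 = 0.5604 ft.
Rearranging Manning's equation: n = (1.486/Q) A R^(2/3) S^(1/2) = (1.486/4.22) × 2.077 × 0.5604^(2/3) × √0.00091 = 0.015.

n = 0.015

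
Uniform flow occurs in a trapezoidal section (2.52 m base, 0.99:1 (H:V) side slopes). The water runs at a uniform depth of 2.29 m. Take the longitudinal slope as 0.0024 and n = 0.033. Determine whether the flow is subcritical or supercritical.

subcritical

With bottom width b = 2.52 m and side slope z = 0.99: A = (b + zy)y = (2.52 + 0.99×2.29)×2.29 = 10.96 m²; P = b + 2y√(1+z²) = 2.52 + 2×2.29×1.407 = 8.965 m.
Hydraulic radius R = A/P = 10.96/8.965 = 1.223 m.
V = (1/n) R^(2/3) √S = (1/0.033) × 1.223^(2/3) × √0.0024 = 1.698 m/s. Hydraulic depth D_h = A/T = 10.96/7.054 = 1.554 m.
Froude number Fr = V/√(g·D_h) = 1.698/√(9.81×1.554) = 0.435, which is less than 1, so the flow is subcritical.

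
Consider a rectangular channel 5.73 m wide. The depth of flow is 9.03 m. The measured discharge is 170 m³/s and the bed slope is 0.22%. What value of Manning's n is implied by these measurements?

n = 0.024

Flow area A = b·y = 5.73 × 9.03 = 51.74 m². Wetted perimeter P = b + 2y = 5.73 + 2×9.03 = 23.79 m.
Hydraulic radius R = A/P = 51.74/23.79 = 2.175 m.
Rearranging Manning's equation: n = (1/Q) A R^(2/3) S^(1/2) = (1/170) × 51.74 × 2.175^(2/3) × √0.0022 = 0.024.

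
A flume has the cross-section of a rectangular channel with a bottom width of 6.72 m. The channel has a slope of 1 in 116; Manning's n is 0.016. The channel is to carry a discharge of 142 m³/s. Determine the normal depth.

y_n = 2.76 m

Manning's equation rearranged: A R^(2/3) = nQ / (1·√S) = 0.016 × 142 / (√0.008621) = 24.47.
At y = 3.53 m: A R^(2/3) = 34.07 — over.
At y = 2.34 m: A R^(2/3) = 19.49 — short.
At y = 2.76 m: A R^(2/3) = 24.47 — ≈ 24.47.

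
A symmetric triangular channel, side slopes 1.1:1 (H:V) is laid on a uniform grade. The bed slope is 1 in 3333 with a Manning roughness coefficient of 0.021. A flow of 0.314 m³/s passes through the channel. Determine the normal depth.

Manning's equation rearranged: A R^(2/3) = nQ / (1·√S) = 0.021 × 0.314 / (√0.0003) = 0.3807.
At y = 1 m: A R^(2/3) = 0.5669 — over.
At y = 0.861 m: A R^(2/3) = 0.3803 — close enough.

y_n = 0.861 m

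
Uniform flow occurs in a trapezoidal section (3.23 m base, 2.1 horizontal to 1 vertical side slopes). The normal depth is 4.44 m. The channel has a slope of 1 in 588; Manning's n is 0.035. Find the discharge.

With bottom width b = 3.23 m and side slope z = 2.1: A = (b + zy)y = (3.23 + 2.1×4.44)×4.44 = 55.74 m²; P = b + 2y√(1+z²) = 3.23 + 2×4.44×2.326 = 23.88 m.
Hydraulic radius R = A/P = 55.74/23.88 = 2.334 m.
Manning's equation: Q = (1/n) A R^(2/3) S^(1/2) = (1/0.035) × 55.74 × 2.334^(2/3) × 0.001701^(1/2) = 116 m³/s.

Q = 116 m³/s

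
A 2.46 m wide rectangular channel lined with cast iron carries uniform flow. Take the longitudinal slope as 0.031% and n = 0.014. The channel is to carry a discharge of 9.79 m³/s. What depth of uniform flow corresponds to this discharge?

Manning's equation rearranged: A R^(2/3) = nQ / (1·√S) = 0.014 × 9.79 / (√0.00031) = 7.784.
Trying y = 2.55 m: A R^(2/3) = 5.539 — short.
Trying y = 3.99 m: A R^(2/3) = 9.42 — over.
Trying y = 3.39 m: A R^(2/3) = 7.788 — ≈ 7.784.

y_n = 3.39 m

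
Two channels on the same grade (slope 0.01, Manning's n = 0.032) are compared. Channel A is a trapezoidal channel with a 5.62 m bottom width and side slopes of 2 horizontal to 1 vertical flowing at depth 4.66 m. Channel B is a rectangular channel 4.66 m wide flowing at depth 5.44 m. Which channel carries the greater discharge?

channel A

Channel A: With bottom width b = 5.62 m and side slope z = 2: A = (b + zy)y = (5.62 + 2×4.66)×4.66 = 69.62 m²; P = b + 2y√(1+z²) = 5.62 + 2×4.66×2.236 = 26.46 m. Hydraulic radius R = A/P = 69.62/26.46 = 2.631 m. Q_A = (1/0.032)·69.62·2.631^(2/3)·√0.01 = 414.7 m³/s.
Channel B: Flow area A = b·y = 4.66 × 5.44 = 25.35 m². Wetted perimeter P = b + 2y = 4.66 + 2×5.44 = 15.54 m. Hydraulic radius R = A/P = 25.35/15.54 = 1.631 m. Q_B = (1/0.032)·25.35·1.631^(2/3)·√0.01 = 109.8 m³/s.
Q_A = 414.7 m³/s vs Q_B = 109.8 m³/s, so channel A carries more.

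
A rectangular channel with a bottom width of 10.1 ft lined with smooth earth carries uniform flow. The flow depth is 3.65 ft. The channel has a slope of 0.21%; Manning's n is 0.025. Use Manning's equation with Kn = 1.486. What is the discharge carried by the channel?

Q = 166 ft³/s

Flow area A = b·y = 10.1 × 3.65 = 36.86 ft². Wetted perimeter P = b + 2y = 10.1 + 2×3.65 = 17.4 ft.
Hydraulic radius R = A/P = 36.86/17.4 = 2.119 ft.
Manning's equation: Q = (1.486/n) A R^(2/3) S^(1/2) = (1.486/0.025) × 36.86 × 2.119^(2/3) × 0.0021^(1/2) = 166 ft³/s.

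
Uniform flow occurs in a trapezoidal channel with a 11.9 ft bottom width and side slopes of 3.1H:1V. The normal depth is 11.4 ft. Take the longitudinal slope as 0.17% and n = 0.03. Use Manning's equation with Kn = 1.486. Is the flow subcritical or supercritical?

subcritical

With bottom width b = 11.9 ft and side slope z = 3.1: A = (b + zy)y = (11.9 + 3.1×11.4)×11.4 = 538.5 ft²; P = b + 2y√(1+z²) = 11.9 + 2×11.4×3.257 = 86.17 ft.
Hydraulic radius R = A/P = 538.5/86.17 = 6.25 ft.
V = (1.486/n) R^(2/3) √S = (1.486/0.03) × 6.25^(2/3) × √0.0017 = 6.93 ft/s. Hydraulic depth D_h = A/T = 538.5/82.58 = 6.521 ft.
Froude number Fr = V/√(g·D_h) = 6.93/√(32.2×6.521) = 0.478, which is less than 1, so the flow is subcritical.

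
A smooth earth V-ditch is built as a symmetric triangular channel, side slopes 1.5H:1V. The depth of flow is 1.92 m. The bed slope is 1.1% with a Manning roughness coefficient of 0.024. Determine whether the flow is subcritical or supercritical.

For a triangular section with side slope z = 1.5: A = zy² = 1.5×1.92² = 5.53 m²; P = 2y√(1+z²) = 2×1.92×1.803 = 6.923 m.
Hydraulic radius R = A/P = 5.53/6.923 = 0.7988 m.
V = (1/n) R^(2/3) √S = (1/0.024) × 0.7988^(2/3) × √0.011 = 3.762 m/s. Hydraulic depth D_h = A/T = 5.53/5.76 = 0.96 m.
Froude number Fr = V/√(g·D_h) = 3.762/√(9.81×0.96) = 1.23, which is greater than 1, so the flow is supercritical.

supercritical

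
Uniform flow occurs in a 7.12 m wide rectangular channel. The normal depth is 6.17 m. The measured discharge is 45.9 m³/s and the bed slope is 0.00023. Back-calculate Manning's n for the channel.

n = 0.025

Flow area A = b·y = 7.12 × 6.17 = 43.93 m². Wetted perimeter P = b + 2y = 7.12 + 2×6.17 = 19.46 m.
Hydraulic radius R = A/P = 43.93/19.46 = 2.257 m.
Rearranging Manning's equation: n = (1/Q) A R^(2/3) S^(1/2) = (1/45.9) × 43.93 × 2.257^(2/3) × √0.00023 = 0.025.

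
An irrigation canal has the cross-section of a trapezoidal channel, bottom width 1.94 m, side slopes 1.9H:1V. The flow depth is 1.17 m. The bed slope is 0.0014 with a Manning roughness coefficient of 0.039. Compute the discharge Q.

Q = 3.68 m³/s

With bottom width b = 1.94 m and side slope z = 1.9: A = (b + zy)y = (1.94 + 1.9×1.17)×1.17 = 4.871 m²; P = b + 2y√(1+z²) = 1.94 + 2×1.17×2.147 = 6.964 m.
Hydraulic radius R = A/P = 4.871/6.964 = 0.6994 m.
Manning's equation: Q = (1/n) A R^(2/3) S^(1/2) = (1/0.039) × 4.871 × 0.6994^(2/3) × 0.0014^(1/2) = 3.68 m³/s.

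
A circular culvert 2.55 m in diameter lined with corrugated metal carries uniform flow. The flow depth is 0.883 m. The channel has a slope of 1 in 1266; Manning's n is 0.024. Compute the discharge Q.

Q = 1.14 m³/s

For a circular section of diameter D = 2.55 m at depth y = 0.883 m, the central angle is θ = 2 arccos(1 − 2y/D) = 2.517 rad. Then A = (D²/8)(θ − sin θ) = 1.57 m² and P = Dθ/2 = 3.209 m.
Hydraulic radius R = A/P = 1.57/3.209 = 0.4893 m.
Manning's equation: Q = (1/n) A R^(2/3) S^(1/2) = (1/0.024) × 1.57 × 0.4893^(2/3) × 0.0007899^(1/2) = 1.14 m³/s.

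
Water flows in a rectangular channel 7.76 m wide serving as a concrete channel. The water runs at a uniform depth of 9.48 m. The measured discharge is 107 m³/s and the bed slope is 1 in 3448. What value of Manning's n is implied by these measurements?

n = 0.023

Flow area A = b·y = 7.76 × 9.48 = 73.56 m². Wetted perimeter P = b + 2y = 7.76 + 2×9.48 = 26.72 m.
Hydraulic radius R = A/P = 73.56/26.72 = 2.753 m.
Rearranging Manning's equation: n = (1/Q) A R^(2/3) S^(1/2) = (1/107) × 73.56 × 2.753^(2/3) × √0.00029 = 0.023.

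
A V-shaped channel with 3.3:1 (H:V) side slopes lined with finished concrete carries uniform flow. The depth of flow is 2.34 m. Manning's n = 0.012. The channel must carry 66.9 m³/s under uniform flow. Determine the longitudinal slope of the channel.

S = 0.0017

For a triangular section with side slope z = 3.3: A = zy² = 3.3×2.34² = 18.07 m²; P = 2y√(1+z²) = 2×2.34×3.448 = 16.14 m.
Hydraulic radius R = A/P = 18.07/16.14 = 1.12 m.
From Manning's equation, S = [nQ / (1 A R^(2/3))]² = [0.012 × 66.9 / (1 × 18.07 × 1.12^(2/3))]² = 0.0017.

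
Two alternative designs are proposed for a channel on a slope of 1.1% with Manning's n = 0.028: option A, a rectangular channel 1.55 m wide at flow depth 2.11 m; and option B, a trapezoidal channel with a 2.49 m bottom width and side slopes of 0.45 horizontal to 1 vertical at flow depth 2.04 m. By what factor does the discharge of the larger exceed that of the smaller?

Channel A: Flow area A = b·y = 1.55 × 2.11 = 3.27 m². Wetted perimeter P = b + 2y = 1.55 + 2×2.11 = 5.77 m. Hydraulic radius R = A/P = 3.27/5.77 = 0.5668 m. Q_A = (1/0.028)·3.27·0.5668^(2/3)·√0.011 = 8.39 m³/s.
Channel B: With bottom width b = 2.49 m and side slope z = 0.45: A = (b + zy)y = (2.49 + 0.45×2.04)×2.04 = 6.952 m²; P = b + 2y√(1+z²) = 2.49 + 2×2.04×1.097 = 6.964 m. Hydraulic radius R = A/P = 6.952/6.964 = 0.9983 m. Q_B = (1/0.028)·6.952·0.9983^(2/3)·√0.011 = 26.01 m³/s.
The larger discharge is 26.01 m³/s and the smaller is 8.39 m³/s; the ratio is 3.1.

3.1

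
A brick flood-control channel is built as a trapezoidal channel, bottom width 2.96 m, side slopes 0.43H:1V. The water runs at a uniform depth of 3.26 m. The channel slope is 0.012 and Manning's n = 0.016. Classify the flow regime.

With bottom width b = 2.96 m and side slope z = 0.43: A = (b + zy)y = (2.96 + 0.43×3.26)×3.26 = 14.22 m²; P = b + 2y√(1+z²) = 2.96 + 2×3.26×1.089 = 10.06 m.
Hydraulic radius R = A/P = 14.22/10.06 = 1.414 m.
V = (1/n) R^(2/3) √S = (1/0.016) × 1.414^(2/3) × √0.012 = 8.625 m/s. Hydraulic depth D_h = A/T = 14.22/5.764 = 2.467 m.
Froude number Fr = V/√(g·D_h) = 8.625/√(9.81×2.467) = 1.75, which is greater than 1, so the flow is supercritical.

supercritical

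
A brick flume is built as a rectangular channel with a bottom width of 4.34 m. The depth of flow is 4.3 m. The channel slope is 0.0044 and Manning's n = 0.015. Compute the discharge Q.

Q = 105 m³/s

Flow area A = b·y = 4.34 × 4.3 = 18.66 m². Wetted perimeter P = b + 2y = 4.34 + 2×4.3 = 12.94 m.
Hydraulic radius R = A/P = 18.66/12.94 = 1.442 m.
Manning's equation: Q = (1/n) A R^(2/3) S^(1/2) = (1/0.015) × 18.66 × 1.442^(2/3) × 0.0044^(1/2) = 105 m³/s.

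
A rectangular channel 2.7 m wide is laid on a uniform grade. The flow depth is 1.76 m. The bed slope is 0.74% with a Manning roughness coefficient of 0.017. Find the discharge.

Q = 20.1 m³/s

Flow area A = b·y = 2.7 × 1.76 = 4.752 m². Wetted perimeter P = b + 2y = 2.7 + 2×1.76 = 6.22 m.
Hydraulic radius R = A/P = 4.752/6.22 = 0.764 m.
Manning's equation: Q = (1/n) A R^(2/3) S^(1/2) = (1/0.017) × 4.752 × 0.764^(2/3) × 0.0074^(1/2) = 20.1 m³/s.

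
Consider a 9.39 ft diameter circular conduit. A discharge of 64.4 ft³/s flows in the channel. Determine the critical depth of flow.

y_c = 1.88 ft

At critical depth, Q² T / (g A³) = 1, i.e. A³/T = Q²/g = 64.4²/32.2 = 128.8.
Trying y = 2.04 ft: A³/T = 176.4 — high.
Trying y = 1.36 ft: A³/T = 35.9 — low.
Trying y = 1.88 ft: A³/T = 128.1 — ≈ 128.8.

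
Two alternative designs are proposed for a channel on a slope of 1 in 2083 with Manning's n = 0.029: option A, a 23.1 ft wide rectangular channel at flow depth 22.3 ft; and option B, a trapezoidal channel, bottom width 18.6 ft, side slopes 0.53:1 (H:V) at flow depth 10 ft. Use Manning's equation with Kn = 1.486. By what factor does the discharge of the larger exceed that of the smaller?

2.58

Channel A: Flow area A = b·y = 23.1 × 22.3 = 515.1 ft². Wetted perimeter P = b + 2y = 23.1 + 2×22.3 = 67.7 ft. Hydraulic radius R = A/P = 515.1/67.7 = 7.609 ft. Q_A = (1.486/0.029)·515.1·7.609^(2/3)·√0.0004801 = 2237 ft³/s.
Channel B: With bottom width b = 18.6 ft and side slope z = 0.53: A = (b + zy)y = (18.6 + 0.53×10)×10 = 239 ft²; P = b + 2y√(1+z²) = 18.6 + 2×10×1.132 = 41.24 ft. Hydraulic radius R = A/P = 239/41.24 = 5.796 ft. Q_B = (1.486/0.029)·239·5.796^(2/3)·√0.0004801 = 865.8 ft³/s.
The larger discharge is 2237 ft³/s and the smaller is 865.8 ft³/s; the ratio is 2.58.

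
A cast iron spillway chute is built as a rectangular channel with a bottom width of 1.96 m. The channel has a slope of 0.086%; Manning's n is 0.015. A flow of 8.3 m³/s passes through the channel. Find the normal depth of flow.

Manning's equation rearranged: A R^(2/3) = nQ / (1·√S) = 0.015 × 8.3 / (√0.00086) = 4.245.
Try y = 2.42 m: A R^(2/3) = 3.731 — low.
Try y = 3.17 m: A R^(2/3) = 5.122 — high.
Try y = 2.7 m: A R^(2/3) = 4.247 — ≈ 4.245.

y_n = 2.7 m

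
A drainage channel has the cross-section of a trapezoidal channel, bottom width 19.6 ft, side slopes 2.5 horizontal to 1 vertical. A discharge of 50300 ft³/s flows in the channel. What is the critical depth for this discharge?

y_c = 26.6 ft

At critical depth, Q² T / (g A³) = 1, i.e. A³/T = Q²/g = 50300²/32.2 = 78570000.
Try y = 31.7 ft: A³/T = 172800000 — too large.
Try y = 19.3 ft: A³/T = 19340000 — too small.
Try y = 26.6 ft: A³/T = 78720000 — close enough.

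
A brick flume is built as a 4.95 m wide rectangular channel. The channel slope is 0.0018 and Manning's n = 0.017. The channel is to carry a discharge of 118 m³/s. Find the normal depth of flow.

Manning's equation rearranged: A R^(2/3) = nQ / (1·√S) = 0.017 × 118 / (√0.0018) = 47.28.
At y = 7.04 m: A R^(2/3) = 52.16 — high.
At y = 6.48 m: A R^(2/3) = 47.3 — matches.

y_n = 6.48 m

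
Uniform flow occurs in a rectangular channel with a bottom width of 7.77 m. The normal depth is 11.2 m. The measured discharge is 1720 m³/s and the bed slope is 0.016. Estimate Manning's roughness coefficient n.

Flow area A = b·y = 7.77 × 11.2 = 87.02 m². Wetted perimeter P = b + 2y = 7.77 + 2×11.2 = 30.17 m.
Hydraulic radius R = A/P = 87.02/30.17 = 2.884 m.
Rearranging Manning's equation: n = (1/Q) A R^(2/3) S^(1/2) = (1/1720) × 87.02 × 2.884^(2/3) × √0.016 = 0.013.

n = 0.013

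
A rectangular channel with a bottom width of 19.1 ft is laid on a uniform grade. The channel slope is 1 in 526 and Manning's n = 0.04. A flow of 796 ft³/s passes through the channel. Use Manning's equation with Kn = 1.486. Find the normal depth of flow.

Manning's equation rearranged: A R^(2/3) = nQ / (1.486·√S) = 0.04 × 796 / (1.486 × √0.001901) = 491.4.
Try y = 6.51 ft: A R^(2/3) = 306.6 — too small.
Try y = 10.8 ft: A R^(2/3) = 608.6 — too large.
Try y = 9.19 ft: A R^(2/3) = 491.3 — close enough.

y_n = 9.19 ft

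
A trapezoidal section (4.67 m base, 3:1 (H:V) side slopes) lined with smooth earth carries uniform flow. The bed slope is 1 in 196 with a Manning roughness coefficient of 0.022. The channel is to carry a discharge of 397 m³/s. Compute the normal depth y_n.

Manning's equation rearranged: A R^(2/3) = nQ / (1·√S) = 0.022 × 397 / (√0.005102) = 122.3.
Try y = 2.84 m: A R^(2/3) = 52.42 — too small.
Try y = 4.49 m: A R^(2/3) = 148.6 — too large.
Try y = 4.13 m: A R^(2/3) = 122.4 — matches.

y_n = 4.13 m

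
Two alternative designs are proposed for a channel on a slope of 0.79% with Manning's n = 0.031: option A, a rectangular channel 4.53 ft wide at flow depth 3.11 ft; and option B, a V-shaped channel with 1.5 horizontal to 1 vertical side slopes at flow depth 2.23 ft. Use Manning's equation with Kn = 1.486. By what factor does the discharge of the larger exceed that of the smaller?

2.38

Channel A: Flow area A = b·y = 4.53 × 3.11 = 14.09 ft². Wetted perimeter P = b + 2y = 4.53 + 2×3.11 = 10.75 ft. Hydraulic radius R = A/P = 14.09/10.75 = 1.311 ft. Q_A = (1.486/0.031)·14.09·1.311^(2/3)·√0.0079 = 71.88 ft³/s.
Channel B: For a triangular section with side slope z = 1.5: A = zy² = 1.5×2.23² = 7.459 ft²; P = 2y√(1+z²) = 2×2.23×1.803 = 8.04 ft. Hydraulic radius R = A/P = 7.459/8.04 = 0.9277 ft. Q_B = (1.486/0.031)·7.459·0.9277^(2/3)·√0.0079 = 30.23 ft³/s.
The larger discharge is 71.88 ft³/s and the smaller is 30.23 ft³/s; the ratio is 2.38.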